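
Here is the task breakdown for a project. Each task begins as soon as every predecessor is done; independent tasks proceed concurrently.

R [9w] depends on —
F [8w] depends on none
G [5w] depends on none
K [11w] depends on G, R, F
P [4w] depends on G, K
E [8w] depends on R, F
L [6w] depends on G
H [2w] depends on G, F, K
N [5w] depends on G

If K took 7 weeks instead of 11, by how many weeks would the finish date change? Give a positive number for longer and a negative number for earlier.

-4

Critical path before the change: R→K→P = 9+11+4 = 24 giving 24 weeks.
Since K is critical, the -4 change carries straight to that chain (now 20 weeks).
No other chain overtakes it, so the finish is 20 weeks.
Change in finish: 20 − 24 = -4 weeks.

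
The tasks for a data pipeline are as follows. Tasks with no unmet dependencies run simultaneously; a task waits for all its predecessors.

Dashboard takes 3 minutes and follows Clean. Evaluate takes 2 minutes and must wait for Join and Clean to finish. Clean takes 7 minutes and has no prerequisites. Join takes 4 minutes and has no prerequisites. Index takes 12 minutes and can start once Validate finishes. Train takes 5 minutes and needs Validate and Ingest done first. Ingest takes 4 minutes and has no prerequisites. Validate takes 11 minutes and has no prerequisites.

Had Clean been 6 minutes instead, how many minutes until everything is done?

23

Actual critical path: Validate→Index = 11+12 = 23 ⇒ 23 minutes.
Clean is off the critical path — its longest chain is 10 minutes, giving 13 of slack.
The critical path is still Validate→Index; finish is now 23 minutes.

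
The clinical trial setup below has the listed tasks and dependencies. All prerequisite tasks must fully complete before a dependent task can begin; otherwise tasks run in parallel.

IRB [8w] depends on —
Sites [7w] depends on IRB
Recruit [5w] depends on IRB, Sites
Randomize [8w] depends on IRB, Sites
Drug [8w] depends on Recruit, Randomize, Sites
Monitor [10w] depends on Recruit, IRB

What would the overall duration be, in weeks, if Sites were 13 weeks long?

37

Actual critical path: IRB→Sites→Randomize→Drug = 8+7+8+8 = 31 ⇒ 31 weeks.
Sites is on the critical path; changing it to 13 makes that path 37 weeks.
That remains the longest chain; total 37 weeks.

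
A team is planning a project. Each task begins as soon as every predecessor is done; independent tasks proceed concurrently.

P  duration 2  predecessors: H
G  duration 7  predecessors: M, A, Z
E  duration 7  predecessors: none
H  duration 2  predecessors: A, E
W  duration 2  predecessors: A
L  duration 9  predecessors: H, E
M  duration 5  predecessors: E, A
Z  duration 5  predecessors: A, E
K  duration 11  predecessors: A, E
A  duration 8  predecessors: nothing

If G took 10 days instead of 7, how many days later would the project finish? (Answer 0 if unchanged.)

Baseline: A→M→G = 8+5+7 = 20 → 20 days.
G lies on that path, so at 10 days the path becomes 23 days.
That remains the longest chain; total 23 days.
Change in finish: 23 − 20 = +3 days.

3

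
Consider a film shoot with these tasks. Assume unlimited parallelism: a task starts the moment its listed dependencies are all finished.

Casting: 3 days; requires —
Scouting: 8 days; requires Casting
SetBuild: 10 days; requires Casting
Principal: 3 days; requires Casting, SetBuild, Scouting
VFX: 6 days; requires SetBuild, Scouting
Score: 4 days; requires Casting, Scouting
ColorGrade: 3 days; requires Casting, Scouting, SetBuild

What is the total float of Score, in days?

4

The longest chain is Casting→SetBuild→VFX = 3+10+6 = 19; overall finish 19 days.
Longest path through Score: 15 days (earliest finish 15, latest finish 19).
Float = 19 − 15 = 4.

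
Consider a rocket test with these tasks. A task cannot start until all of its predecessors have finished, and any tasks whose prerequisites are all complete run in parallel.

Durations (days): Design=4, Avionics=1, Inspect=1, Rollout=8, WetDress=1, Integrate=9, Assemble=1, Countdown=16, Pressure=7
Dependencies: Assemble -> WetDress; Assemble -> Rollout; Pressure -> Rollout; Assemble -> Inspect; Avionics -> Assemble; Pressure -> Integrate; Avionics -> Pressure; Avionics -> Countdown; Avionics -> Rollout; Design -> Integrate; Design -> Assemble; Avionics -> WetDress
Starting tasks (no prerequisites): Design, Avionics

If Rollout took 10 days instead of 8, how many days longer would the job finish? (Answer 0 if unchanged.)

Critical path before the change: Avionics→Pressure→Integrate = 1+7+9 = 17 giving 17 days.
The longest path through Rollout is only 16 days, so Rollout has float 1.
Now Avionics→Pressure→Rollout = 1+7+10 = 18 is longest, so the finish becomes 18 days.
Change in finish: 18 − 17 = +1 days.

1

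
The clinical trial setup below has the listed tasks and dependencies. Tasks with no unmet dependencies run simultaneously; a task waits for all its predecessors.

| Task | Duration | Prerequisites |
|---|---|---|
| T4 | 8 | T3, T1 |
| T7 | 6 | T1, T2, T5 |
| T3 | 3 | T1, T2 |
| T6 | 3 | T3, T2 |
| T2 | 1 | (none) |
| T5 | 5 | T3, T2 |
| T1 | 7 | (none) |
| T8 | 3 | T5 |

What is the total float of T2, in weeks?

6

The longest chain is T1→T3→T5→T7 = 7+3+5+6 = 21; overall finish 21 weeks.
T2 finishes as early as 1 and must finish by 7.
Float = 21 − 15 = 6.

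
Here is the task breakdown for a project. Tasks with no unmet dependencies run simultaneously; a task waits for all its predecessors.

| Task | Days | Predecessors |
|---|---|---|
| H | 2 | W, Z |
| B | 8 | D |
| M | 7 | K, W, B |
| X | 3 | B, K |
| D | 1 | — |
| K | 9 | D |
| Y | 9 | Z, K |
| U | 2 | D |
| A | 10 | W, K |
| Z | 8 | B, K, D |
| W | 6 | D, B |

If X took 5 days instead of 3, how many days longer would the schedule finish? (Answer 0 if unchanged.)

0

Critical path before the change: D→K→Z→Y = 1+9+8+9 = 27 giving 27 days.
The longest path through X is only 13 days, so X has float 14.
The critical path is still D→K→Z→Y; finish is now 27 days.
Change in finish: 27 − 27 = +0 days.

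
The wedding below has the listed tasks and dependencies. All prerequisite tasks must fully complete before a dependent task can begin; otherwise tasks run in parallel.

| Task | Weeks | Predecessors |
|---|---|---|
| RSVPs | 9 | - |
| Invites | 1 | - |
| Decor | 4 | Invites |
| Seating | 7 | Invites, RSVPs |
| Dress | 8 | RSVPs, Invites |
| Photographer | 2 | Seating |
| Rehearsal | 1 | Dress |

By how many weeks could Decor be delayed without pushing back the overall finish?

13

Critical path: RSVPs→Dress→Rehearsal = 9+8+1 = 18, so the finish is 18 weeks.
Decor finishes as early as 5 and must finish by 18.
Float = 18 − 5 = 13.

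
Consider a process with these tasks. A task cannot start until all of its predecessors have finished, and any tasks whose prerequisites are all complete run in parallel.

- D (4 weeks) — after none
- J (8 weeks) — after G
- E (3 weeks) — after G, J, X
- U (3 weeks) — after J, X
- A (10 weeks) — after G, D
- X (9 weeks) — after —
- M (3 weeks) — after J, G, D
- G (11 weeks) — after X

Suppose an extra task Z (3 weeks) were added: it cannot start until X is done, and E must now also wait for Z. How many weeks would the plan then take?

Originally the plan takes 31 weeks.
With Z inserted, E now waits for max(G, J, X, Z).
New critical path: X→G→J→U = 9+11+8+3 = 31 ⇒ 31 weeks.

31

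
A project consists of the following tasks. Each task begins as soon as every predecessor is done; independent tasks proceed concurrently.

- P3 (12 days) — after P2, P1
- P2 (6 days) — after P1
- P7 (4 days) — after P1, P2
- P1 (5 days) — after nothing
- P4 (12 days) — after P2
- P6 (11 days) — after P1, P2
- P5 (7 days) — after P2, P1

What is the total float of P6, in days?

1

The longest chain is P1→P2→P3 = 5+6+12 = 23; overall finish 23 days.
Longest path through P6: 22 days (earliest finish 22, latest finish 23).
Float = 23 − 22 = 1.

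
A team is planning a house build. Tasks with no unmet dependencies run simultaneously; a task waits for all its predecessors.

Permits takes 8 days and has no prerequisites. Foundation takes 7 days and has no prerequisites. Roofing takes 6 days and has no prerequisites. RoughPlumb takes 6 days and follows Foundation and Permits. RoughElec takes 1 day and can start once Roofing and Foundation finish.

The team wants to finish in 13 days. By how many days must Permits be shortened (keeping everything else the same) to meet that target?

Current finish: 14 days; target: 13.
Permits is on every critical path, so each day cut from Permits cuts the finish by one (this holds down to a finish of 13).
Need 14 − 13 = 1 day off Permits → Permits becomes 7 days, finish becomes 13.

1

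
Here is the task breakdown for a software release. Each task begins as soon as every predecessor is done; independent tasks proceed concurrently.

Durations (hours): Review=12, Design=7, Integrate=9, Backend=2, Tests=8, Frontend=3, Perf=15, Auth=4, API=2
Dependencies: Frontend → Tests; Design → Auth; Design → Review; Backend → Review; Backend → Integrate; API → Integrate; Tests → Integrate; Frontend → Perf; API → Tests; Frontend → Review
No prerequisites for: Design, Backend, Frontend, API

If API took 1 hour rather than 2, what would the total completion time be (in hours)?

20

As given, the longest chain is Frontend→Tests→Integrate = 3+8+9 = 20, so the finish is 20 hours.
API has 1 hour of float (longest path through it is 19).
The critical path is still Frontend→Tests→Integrate; finish is now 20 hours.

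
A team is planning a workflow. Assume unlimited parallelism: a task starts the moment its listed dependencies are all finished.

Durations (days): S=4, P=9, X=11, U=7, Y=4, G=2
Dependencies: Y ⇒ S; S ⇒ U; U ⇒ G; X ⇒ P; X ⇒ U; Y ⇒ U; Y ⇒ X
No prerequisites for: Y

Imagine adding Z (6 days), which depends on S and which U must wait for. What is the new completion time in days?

Originally the plan takes 24 days.
With Z inserted, U now waits for max(Y, X, S, Z).
New critical path: Y→X→U→G = 4+11+7+2 = 24 ⇒ 24 days.

24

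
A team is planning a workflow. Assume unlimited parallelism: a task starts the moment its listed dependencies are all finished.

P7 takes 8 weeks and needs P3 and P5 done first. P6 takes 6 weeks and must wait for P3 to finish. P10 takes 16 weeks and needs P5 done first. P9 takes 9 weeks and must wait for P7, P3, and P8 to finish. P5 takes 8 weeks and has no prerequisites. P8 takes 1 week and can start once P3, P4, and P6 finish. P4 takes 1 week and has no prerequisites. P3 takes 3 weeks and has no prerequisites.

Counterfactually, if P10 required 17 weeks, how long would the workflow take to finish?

25

Critical path before the change: P5→P7→P9 = 8+8+9 = 25 giving 25 weeks.
P10 is off the critical path — its longest chain is 24 weeks, giving 1 of slack.
That remains the longest chain; total 25 weeks.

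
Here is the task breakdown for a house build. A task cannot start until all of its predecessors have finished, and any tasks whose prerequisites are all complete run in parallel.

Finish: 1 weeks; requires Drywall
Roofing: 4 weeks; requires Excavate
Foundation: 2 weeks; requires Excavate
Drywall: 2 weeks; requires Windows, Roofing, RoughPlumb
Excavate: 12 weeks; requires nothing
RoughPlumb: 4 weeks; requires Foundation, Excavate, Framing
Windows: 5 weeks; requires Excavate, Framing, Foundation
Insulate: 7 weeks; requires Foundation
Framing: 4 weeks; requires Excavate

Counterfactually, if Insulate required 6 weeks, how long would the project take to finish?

As given, the longest chain is Excavate→Framing→Windows→Drywall→Finish = 12+4+5+2+1 = 24, so the finish is 24 weeks.
Insulate is off the critical path — its longest chain is 21 weeks, giving 3 of slack.
No other chain overtakes it, so the finish is 24 weeks.

24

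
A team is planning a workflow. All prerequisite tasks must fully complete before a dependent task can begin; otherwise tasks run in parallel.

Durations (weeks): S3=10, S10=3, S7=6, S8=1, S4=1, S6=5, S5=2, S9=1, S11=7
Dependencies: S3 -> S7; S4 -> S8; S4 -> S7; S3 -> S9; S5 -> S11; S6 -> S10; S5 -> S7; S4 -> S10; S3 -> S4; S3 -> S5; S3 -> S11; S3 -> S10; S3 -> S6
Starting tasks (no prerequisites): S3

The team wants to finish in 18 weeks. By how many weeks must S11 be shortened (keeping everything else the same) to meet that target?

1

Current finish: 19 weeks; target: 18.
S11 is on every critical path, so each week cut from S11 cuts the finish by one (this holds down to a finish of 18).
Need 19 − 18 = 1 week off S11 → S11 becomes 6 weeks, finish becomes 18.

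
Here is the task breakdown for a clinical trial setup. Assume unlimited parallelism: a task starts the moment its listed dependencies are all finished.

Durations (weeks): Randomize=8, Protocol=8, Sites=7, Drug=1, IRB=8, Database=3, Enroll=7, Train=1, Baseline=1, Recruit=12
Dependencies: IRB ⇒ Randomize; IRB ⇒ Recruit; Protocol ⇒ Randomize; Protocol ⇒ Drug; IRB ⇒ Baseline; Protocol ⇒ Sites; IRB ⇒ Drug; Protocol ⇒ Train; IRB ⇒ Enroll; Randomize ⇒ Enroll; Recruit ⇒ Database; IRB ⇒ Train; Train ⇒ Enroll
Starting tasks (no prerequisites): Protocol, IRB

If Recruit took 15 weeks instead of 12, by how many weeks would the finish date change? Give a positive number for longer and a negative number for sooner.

3

Critical path before the change: IRB→Recruit→Database = 8+12+3 = 23 giving 23 weeks.
Recruit is on the critical path; changing it to 15 makes that path 26 weeks.
That remains the longest chain; total 26 weeks.
Change in finish: 26 − 23 = +3 weeks.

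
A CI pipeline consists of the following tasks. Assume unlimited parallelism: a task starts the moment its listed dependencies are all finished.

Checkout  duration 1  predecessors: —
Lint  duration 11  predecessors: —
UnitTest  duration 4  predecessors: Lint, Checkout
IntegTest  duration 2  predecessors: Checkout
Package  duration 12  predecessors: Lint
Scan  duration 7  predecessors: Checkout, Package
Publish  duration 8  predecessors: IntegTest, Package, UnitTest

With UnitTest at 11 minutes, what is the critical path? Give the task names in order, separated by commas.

As given, the longest chain is Lint→Package→Publish = 11+12+8 = 31, so the finish is 31 minutes.
UnitTest is off the critical path — its longest chain is 23 minutes, giving 8 of slack.
That remains the longest chain; total 31 minutes.

Lint, Package, Publish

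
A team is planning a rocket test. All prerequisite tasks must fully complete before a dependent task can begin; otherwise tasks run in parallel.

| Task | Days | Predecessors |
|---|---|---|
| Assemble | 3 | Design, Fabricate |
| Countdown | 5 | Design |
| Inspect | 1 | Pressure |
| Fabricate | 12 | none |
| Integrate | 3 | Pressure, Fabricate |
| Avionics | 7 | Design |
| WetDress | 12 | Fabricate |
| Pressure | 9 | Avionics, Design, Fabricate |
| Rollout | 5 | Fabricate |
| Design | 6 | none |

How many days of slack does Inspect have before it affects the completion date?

2

The longest chain is Design→Avionics→Pressure→Integrate = 6+7+9+3 = 25; overall finish 25 days.
The longest chain containing Inspect totals 23 days.
So Inspect can slip 25 − 23 = 2 days.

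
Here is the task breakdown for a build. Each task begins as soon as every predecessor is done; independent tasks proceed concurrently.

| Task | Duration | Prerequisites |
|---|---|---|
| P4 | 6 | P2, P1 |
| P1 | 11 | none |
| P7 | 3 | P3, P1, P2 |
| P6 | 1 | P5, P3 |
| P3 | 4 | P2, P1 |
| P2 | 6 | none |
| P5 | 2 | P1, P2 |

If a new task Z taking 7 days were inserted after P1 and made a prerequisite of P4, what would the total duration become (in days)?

24

Originally the build takes 18 days.
With Z inserted, P4 now waits for max(P2, P1, Z).
New critical path: P1→Z→P4 = 11+7+6 = 24 ⇒ 24 days.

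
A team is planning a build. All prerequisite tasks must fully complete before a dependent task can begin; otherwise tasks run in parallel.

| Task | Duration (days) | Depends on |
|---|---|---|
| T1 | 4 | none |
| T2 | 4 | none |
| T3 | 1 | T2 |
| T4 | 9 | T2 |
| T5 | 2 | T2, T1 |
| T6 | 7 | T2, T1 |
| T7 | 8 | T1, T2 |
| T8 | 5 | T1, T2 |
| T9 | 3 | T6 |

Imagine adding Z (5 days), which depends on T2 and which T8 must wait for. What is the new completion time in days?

Originally the job takes 14 days.
With Z inserted, T8 now waits for max(T1, T2, Z).
New critical path: T1→T6→T9 = 4+7+3 = 14 ⇒ 14 days.

14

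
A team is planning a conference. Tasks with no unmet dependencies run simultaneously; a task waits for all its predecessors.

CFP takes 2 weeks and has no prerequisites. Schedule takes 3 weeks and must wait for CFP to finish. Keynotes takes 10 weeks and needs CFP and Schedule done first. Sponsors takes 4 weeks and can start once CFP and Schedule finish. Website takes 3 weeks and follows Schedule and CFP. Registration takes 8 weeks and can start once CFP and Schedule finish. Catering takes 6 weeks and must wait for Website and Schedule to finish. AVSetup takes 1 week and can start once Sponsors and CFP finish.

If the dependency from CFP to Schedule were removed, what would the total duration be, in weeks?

Original critical path: CFP→Schedule→Keynotes = 2+3+10 = 15 ⇒ 15 weeks.
Without CFP→Schedule, Schedule's earliest start moves from 2 to 0.
The longest chain is now Schedule→Keynotes = 3+10 = 13, so the schedule takes 13 weeks.

13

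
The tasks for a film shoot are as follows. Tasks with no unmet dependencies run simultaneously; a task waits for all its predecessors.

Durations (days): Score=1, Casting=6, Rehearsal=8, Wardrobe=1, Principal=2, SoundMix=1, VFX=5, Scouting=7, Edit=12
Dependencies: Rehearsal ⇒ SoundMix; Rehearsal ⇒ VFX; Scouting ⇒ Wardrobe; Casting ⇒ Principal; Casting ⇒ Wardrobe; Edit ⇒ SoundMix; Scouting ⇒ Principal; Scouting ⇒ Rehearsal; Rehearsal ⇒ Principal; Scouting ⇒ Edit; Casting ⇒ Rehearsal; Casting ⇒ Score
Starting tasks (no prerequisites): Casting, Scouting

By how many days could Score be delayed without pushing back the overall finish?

13

Critical path: Scouting→Rehearsal→VFX = 7+8+5 = 20, so the finish is 20 days.
The longest chain containing Score totals 7 days.
Float = 20 − 7 = 13.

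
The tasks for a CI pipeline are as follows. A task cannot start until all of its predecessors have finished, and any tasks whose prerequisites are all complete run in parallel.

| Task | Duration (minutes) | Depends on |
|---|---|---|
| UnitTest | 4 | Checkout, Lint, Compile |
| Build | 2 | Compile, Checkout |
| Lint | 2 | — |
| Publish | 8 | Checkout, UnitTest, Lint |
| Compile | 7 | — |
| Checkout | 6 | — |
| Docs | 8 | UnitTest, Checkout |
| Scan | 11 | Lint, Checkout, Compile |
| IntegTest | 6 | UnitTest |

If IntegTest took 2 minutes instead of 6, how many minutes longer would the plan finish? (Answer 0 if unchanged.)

0

The binding path is Compile→UnitTest→Docs = 7+4+8 = 19; finish at 19 minutes.
The longest path through IntegTest is only 17 minutes, so IntegTest has float 2.
That remains the longest chain; total 19 minutes.
Change in finish: 19 − 19 = +0 minutes.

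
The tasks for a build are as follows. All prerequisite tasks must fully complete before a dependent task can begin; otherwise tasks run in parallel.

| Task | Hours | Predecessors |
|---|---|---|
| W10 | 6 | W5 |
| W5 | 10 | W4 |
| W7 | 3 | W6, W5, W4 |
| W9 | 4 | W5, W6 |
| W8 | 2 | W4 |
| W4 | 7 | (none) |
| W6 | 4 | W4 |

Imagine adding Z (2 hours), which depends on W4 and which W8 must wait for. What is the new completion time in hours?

Originally the build takes 23 hours.
With Z inserted, W8 now waits for max(W4, Z).
New critical path: W4→W5→W10 = 7+10+6 = 23 ⇒ 23 hours.

23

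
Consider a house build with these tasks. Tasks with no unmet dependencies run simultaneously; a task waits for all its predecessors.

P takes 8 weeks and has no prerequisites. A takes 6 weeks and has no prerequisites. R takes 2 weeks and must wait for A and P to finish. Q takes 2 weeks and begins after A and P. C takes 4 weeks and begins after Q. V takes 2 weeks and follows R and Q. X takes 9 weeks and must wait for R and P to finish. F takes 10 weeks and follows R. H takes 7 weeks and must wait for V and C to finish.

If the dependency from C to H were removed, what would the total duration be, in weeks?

20

With the dependency in place, P→Q→C→H = 8+2+4+7 = 21 sets the finish at 21 weeks.
Without C→H, H's earliest start moves from 14 to 12.
After: P→R→F = 8+2+10 = 20 → 20 weeks.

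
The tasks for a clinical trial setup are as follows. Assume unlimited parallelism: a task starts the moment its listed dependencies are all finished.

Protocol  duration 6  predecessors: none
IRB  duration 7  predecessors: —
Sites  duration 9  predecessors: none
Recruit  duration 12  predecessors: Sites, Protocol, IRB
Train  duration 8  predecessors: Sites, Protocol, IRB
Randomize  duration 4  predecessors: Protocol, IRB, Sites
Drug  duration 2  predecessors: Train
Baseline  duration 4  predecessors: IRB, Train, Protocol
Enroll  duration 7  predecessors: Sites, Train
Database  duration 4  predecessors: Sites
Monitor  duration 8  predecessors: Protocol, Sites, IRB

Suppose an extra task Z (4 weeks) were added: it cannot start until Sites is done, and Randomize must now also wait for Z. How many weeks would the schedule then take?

24

Originally the schedule takes 24 weeks.
With Z inserted, Randomize now waits for max(Protocol, IRB, Sites, Z).
New critical path: Sites→Train→Enroll = 9+8+7 = 24 ⇒ 24 weeks.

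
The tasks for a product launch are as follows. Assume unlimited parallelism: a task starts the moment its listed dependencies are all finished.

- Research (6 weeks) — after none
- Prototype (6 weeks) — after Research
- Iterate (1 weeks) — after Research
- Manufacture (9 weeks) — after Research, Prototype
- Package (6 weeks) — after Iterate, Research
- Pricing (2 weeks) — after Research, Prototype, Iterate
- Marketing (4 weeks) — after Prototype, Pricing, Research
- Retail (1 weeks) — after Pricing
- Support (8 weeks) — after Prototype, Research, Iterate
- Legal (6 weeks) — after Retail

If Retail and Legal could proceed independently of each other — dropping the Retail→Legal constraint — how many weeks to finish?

Original critical path: Research→Prototype→Manufacture = 6+6+9 = 21 ⇒ 21 weeks.
Without Retail→Legal, Legal's earliest start moves from 15 to 0.
After: Research→Prototype→Manufacture = 6+6+9 = 21 → 21 weeks.

21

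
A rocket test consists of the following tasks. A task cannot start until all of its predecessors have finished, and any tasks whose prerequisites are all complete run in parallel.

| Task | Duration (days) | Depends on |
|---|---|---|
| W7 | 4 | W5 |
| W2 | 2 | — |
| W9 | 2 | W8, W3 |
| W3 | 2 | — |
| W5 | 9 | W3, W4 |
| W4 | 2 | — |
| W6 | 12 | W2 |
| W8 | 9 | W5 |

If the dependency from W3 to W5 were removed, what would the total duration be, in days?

Original critical path: W3→W5→W8→W9 = 2+9+9+2 = 22 ⇒ 22 days.
Dropping W3→W5 doesn't change W5's earliest start (2); another predecessor still binds.
After: W4→W5→W8→W9 = 2+9+9+2 = 22 → 22 days.

22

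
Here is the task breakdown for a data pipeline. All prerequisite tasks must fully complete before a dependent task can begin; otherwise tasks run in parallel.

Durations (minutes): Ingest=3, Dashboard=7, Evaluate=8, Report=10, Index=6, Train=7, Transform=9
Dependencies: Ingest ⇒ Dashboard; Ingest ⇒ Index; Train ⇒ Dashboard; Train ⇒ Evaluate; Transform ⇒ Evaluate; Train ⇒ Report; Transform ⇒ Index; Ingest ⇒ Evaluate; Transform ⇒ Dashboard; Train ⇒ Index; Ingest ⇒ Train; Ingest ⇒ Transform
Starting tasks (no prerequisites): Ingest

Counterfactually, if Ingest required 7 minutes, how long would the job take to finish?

24

Critical path before the change: Ingest→Transform→Evaluate = 3+9+8 = 20 giving 20 minutes.
Ingest is on the critical path; changing it to 7 makes that path 24 minutes.
No other chain overtakes it, so the finish is 24 minutes.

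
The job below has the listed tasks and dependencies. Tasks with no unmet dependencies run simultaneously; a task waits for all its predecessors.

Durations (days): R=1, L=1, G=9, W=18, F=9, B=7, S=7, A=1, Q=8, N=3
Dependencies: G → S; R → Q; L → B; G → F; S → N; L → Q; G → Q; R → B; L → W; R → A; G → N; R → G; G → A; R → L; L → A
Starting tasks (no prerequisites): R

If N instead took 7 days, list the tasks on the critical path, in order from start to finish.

The binding path is R→G→S→N = 1+9+7+3 = 20; finish at 20 days.
N lies on that path, so at 7 days the path becomes 24 days.
No other chain overtakes it, so the finish is 24 days.

R, G, S, N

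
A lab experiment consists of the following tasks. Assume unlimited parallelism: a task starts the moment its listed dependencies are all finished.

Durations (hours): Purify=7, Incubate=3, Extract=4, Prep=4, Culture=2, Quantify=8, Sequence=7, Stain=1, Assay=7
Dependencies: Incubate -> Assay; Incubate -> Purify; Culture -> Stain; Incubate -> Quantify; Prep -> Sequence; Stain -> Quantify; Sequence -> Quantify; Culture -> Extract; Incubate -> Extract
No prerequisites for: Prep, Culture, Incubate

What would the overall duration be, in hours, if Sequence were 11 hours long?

23

The binding path is Prep→Sequence→Quantify = 4+7+8 = 19; finish at 19 hours.
Sequence lies on that path, so at 11 hours the path becomes 23 hours.
The critical path is still Prep→Sequence→Quantify; finish is now 23 hours.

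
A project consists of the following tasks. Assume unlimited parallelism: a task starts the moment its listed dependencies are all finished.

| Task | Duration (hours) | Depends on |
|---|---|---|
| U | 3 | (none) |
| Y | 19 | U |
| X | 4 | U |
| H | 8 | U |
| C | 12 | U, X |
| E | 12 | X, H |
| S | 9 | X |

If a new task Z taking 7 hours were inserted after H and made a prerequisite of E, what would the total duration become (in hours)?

Originally the schedule takes 23 hours.
With Z inserted, E now waits for max(X, H, Z).
New critical path: U→H→Z→E = 3+8+7+12 = 30 ⇒ 30 hours.

30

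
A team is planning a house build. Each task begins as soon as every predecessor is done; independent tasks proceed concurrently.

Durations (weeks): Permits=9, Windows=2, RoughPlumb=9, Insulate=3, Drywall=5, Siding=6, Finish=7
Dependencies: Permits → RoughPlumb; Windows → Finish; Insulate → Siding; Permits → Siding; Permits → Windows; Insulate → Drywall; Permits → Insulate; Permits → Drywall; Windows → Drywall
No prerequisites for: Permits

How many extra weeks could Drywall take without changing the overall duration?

1

Critical path: Permits→Windows→Finish = 9+2+7 = 18, so the finish is 18 weeks.
The longest chain containing Drywall totals 17 weeks.
So Drywall can slip 18 − 17 = 1 week.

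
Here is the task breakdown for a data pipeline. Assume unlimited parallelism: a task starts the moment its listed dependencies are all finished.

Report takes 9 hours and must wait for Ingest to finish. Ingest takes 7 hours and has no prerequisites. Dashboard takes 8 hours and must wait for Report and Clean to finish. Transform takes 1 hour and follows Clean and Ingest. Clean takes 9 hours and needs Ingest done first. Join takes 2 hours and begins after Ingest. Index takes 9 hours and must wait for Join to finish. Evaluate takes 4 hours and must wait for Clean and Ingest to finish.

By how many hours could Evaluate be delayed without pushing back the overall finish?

Critical path: Ingest→Clean→Dashboard = 7+9+8 = 24, so the finish is 24 hours.
The longest chain containing Evaluate totals 20 hours.
So Evaluate can slip 24 − 20 = 4 hours.

4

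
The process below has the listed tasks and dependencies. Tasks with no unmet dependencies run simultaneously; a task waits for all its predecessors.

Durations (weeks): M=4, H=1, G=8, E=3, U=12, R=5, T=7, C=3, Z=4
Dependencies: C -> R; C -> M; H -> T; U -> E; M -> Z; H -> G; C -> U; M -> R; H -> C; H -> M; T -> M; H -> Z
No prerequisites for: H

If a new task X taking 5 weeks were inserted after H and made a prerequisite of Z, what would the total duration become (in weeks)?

19

Originally the process takes 19 weeks.
With X inserted, Z now waits for max(M, H, X).
New critical path: H→C→U→E = 1+3+12+3 = 19 ⇒ 19 weeks.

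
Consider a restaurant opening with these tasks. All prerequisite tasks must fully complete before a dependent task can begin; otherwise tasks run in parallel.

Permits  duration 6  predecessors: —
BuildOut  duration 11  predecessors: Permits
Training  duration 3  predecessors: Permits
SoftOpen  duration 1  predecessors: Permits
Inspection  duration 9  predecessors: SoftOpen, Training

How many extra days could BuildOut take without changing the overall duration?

1

Critical path: Permits→Training→Inspection = 6+3+9 = 18, so the finish is 18 days.
Longest path through BuildOut: 17 days (earliest finish 17, latest finish 18).
Slack of BuildOut = 7 − 6 = 1 day.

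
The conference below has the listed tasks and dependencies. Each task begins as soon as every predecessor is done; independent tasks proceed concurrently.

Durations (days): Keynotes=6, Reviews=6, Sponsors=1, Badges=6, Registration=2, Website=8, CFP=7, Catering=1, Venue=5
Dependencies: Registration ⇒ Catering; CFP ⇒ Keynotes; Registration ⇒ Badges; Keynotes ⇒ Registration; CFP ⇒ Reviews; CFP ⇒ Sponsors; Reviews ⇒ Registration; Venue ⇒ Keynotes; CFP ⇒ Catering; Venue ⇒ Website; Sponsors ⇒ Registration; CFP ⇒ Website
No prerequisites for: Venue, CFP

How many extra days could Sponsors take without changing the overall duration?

The longest chain is CFP→Reviews→Registration→Badges = 7+6+2+6 = 21; overall finish 21 days.
Longest path through Sponsors: 16 days (earliest finish 8, latest finish 13).
Slack of Sponsors = 12 − 7 = 5 days.

5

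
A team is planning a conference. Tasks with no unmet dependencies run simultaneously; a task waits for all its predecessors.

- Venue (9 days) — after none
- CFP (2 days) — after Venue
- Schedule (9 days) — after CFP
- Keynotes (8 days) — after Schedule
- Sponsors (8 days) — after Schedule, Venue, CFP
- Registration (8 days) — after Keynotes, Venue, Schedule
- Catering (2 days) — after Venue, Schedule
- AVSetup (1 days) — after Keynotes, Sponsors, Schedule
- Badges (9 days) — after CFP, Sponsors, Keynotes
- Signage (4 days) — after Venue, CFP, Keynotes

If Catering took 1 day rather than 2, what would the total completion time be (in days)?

Baseline: Venue→CFP→Schedule→Keynotes→Badges = 9+2+9+8+9 = 37 → 37 days.
Catering is off the critical path — its longest chain is 22 days, giving 15 of slack.
That remains the longest chain; total 37 days.

37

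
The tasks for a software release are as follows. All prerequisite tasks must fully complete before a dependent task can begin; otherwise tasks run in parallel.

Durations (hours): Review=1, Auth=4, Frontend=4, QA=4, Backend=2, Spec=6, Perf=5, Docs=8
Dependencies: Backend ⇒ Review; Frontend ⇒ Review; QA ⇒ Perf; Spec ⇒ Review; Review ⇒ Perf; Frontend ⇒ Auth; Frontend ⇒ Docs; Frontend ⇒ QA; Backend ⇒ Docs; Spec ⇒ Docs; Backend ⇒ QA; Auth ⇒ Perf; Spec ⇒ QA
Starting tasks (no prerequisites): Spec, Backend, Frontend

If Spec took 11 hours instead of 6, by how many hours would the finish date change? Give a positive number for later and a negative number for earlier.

Actual critical path: Spec→QA→Perf = 6+4+5 = 15 ⇒ 15 hours.
Spec is on the critical path; changing it to 11 makes that path 20 hours.
The critical path is still Spec→QA→Perf; finish is now 20 hours.
Change in finish: 20 − 15 = +5 hours.

5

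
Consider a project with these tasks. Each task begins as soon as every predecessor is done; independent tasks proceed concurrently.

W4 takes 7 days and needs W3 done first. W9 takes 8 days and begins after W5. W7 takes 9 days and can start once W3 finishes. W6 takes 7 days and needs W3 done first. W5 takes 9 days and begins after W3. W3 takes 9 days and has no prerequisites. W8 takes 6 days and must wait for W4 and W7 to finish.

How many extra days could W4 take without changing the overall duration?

The longest chain is W3→W5→W9 = 9+9+8 = 26; overall finish 26 days.
The longest chain containing W4 totals 22 days.
Slack of W4 = 13 − 9 = 4 days.

4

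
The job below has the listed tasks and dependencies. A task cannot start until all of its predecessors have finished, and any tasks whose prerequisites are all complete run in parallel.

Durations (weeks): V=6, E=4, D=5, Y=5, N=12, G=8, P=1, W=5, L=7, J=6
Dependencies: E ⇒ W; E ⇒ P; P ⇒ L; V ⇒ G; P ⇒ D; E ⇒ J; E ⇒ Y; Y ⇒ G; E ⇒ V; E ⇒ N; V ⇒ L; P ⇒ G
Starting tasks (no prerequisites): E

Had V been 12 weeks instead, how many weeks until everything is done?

Baseline: E→V→G = 4+6+8 = 18 → 18 weeks.
Since V is critical, the +6 change carries straight to that chain (now 24 weeks).
No other chain overtakes it, so the finish is 24 weeks.

24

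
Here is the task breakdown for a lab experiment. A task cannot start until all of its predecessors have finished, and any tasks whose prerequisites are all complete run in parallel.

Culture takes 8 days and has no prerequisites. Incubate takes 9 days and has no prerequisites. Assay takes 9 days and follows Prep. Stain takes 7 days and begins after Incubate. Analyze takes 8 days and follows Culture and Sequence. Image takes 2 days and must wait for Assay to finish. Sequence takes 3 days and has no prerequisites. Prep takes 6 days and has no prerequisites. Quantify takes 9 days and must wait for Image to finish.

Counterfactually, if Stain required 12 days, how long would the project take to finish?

Critical path before the change: Prep→Assay→Image→Quantify = 6+9+2+9 = 26 giving 26 days.
The longest path through Stain is only 16 days, so Stain has float 10.
The critical path is still Prep→Assay→Image→Quantify; finish is now 26 days.

26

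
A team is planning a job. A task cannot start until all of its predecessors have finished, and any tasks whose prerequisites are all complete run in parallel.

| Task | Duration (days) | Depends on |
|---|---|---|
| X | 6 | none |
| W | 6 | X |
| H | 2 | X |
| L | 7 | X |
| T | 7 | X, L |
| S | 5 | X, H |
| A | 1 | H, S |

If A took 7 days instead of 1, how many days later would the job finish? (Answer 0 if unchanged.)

0

The binding path is X→L→T = 6+7+7 = 20; finish at 20 days.
A has 6 days of float (longest path through it is 14).
The binding chain switches to X→H→S→A = 6+2+5+7 = 20; finish 20 days.
Change in finish: 20 − 20 = +0 days.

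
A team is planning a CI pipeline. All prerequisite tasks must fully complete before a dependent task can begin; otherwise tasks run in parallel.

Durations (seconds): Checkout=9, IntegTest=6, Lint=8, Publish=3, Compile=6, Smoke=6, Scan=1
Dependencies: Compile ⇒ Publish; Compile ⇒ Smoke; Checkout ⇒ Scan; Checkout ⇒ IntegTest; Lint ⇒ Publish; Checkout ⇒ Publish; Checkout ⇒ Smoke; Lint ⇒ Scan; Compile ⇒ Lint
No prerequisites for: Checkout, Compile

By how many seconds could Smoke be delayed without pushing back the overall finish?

Critical path: Compile→Lint→Publish = 6+8+3 = 17, so the finish is 17 seconds.
Smoke finishes as early as 15 and must finish by 17.
Slack of Smoke = 11 − 9 = 2 seconds.

2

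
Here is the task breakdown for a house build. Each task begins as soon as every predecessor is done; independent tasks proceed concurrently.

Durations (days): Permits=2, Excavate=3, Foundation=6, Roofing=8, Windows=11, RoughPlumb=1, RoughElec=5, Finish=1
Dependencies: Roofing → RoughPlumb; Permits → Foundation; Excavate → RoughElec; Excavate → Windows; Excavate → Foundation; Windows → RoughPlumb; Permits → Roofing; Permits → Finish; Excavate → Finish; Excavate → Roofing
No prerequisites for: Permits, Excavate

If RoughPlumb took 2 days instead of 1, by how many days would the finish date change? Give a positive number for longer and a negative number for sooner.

Actual critical path: Excavate→Windows→RoughPlumb = 3+11+1 = 15 ⇒ 15 days.
RoughPlumb lies on that path, so at 2 days the path becomes 16 days.
No other chain overtakes it, so the finish is 16 days.
Change in finish: 16 − 15 = +1 days.

1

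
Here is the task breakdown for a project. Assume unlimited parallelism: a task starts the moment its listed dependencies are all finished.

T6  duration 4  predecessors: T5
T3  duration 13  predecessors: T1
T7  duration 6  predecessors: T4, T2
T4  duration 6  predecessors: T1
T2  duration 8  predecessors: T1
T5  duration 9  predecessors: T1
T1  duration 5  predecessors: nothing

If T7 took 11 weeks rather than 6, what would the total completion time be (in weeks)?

The binding path is T1→T2→T7 = 5+8+6 = 19; finish at 19 weeks.
T7 is on the critical path; changing it to 11 makes that path 24 weeks.
The critical path is still T1→T2→T7; finish is now 24 weeks.

24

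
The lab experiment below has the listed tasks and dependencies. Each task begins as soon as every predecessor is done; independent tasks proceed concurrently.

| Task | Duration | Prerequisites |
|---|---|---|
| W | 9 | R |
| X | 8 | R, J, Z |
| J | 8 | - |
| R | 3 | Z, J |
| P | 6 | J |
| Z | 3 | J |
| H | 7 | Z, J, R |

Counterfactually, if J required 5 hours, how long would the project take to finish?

20

Actual critical path: J→Z→R→W = 8+3+3+9 = 23 ⇒ 23 hours.
J is on the critical path; changing it to 5 makes that path 20 hours.
That remains the longest chain; total 20 hours.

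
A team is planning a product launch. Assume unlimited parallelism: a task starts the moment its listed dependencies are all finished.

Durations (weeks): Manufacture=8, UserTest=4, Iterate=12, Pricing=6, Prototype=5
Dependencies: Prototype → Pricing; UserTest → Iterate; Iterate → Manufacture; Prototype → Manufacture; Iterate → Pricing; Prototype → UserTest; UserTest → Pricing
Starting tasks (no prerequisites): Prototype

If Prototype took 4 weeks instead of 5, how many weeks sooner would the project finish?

The binding path is Prototype→UserTest→Iterate→Manufacture = 5+4+12+8 = 29; finish at 29 weeks.
Since Prototype is critical, the -1 change carries straight to that chain (now 28 weeks).
No other chain overtakes it, so the finish is 28 weeks.
Change in finish: 28 − 29 = -1 weeks.

1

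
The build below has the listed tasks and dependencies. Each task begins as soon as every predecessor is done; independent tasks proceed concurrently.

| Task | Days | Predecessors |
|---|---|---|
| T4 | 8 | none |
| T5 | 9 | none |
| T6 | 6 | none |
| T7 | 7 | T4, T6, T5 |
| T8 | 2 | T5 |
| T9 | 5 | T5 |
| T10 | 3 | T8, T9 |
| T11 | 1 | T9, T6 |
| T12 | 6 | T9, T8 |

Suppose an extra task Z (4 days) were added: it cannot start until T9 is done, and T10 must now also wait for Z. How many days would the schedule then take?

Originally the schedule takes 20 days.
With Z inserted, T10 now waits for max(T8, T9, Z).
New critical path: T5→T9→Z→T10 = 9+5+4+3 = 21 ⇒ 21 days.

21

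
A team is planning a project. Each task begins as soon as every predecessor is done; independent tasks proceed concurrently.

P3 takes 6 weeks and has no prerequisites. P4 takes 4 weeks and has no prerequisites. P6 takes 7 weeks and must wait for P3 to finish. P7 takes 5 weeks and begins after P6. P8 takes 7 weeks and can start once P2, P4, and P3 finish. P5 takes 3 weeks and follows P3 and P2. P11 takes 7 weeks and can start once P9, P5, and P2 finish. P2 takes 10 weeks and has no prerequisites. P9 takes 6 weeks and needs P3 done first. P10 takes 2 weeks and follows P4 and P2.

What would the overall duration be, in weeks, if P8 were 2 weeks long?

20

The binding path is P2→P5→P11 = 10+3+7 = 20; finish at 20 weeks.
P8 is off the critical path — its longest chain is 17 weeks, giving 3 of slack.
That remains the longest chain; total 20 weeks.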